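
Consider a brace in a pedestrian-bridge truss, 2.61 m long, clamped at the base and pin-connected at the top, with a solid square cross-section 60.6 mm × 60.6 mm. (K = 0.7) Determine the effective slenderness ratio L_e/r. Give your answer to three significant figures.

For a square r = a/√12 = 60.6/√12 = 17.49 mm
L_e = K·L = 0.7 × 2.61 m = 1.827 m = 1827.0 mm
λ = L_e / r_min = 1827.0 / 17.49 = 104

λ ≈ 104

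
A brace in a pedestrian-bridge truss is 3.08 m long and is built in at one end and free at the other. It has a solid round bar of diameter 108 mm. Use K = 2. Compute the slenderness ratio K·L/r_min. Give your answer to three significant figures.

For a solid circle r = d/4 = 108/4 = 27.00 mm
L_e = K·L = 2 × 3.08 m = 6.160 m = 6160.0 mm
λ = L_e / r_min = 6160.0 / 27.00 = 228

λ ≈ 228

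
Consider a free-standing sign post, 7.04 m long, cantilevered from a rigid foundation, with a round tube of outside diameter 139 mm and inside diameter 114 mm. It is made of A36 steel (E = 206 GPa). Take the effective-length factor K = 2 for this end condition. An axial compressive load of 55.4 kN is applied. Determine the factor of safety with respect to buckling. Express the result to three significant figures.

d_o = 139 mm, d_i = 114 mm
I = π(d_o⁴ − d_i⁴)/64 = π(139⁴ − 114.0⁴)/64 = 1.003×10^7 mm⁴
I = 1.003×10^7 mm⁴ = 1.003×10^-5 m⁴
Effective length L_e = K·L = 2 × 7.04 = 14.08 m
P_cr = π²EI / L_e² = π² × 206×10⁹ × 1.003×10^-5 / 14.08² = 1.029×10^5 N
Factor of safety n = P_cr / P = 102.90 / 55.4 = 1.86

n ≈ 1.86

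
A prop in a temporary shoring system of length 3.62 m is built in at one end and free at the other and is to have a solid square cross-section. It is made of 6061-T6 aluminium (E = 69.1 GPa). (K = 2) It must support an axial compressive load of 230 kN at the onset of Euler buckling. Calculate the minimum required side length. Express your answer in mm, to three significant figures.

L_e = K·L = 2 × 3.62 = 7.240 m
Required I = P_cr·L_e²/(π²E) = 2.300×10^5 × 7.240² / (π² × 6.91×10^10) = 1.768×10^-5 m⁴
I_req = 1.768×10^7 mm⁴
Solid square: I = a⁴/12  ⇒  a = (12I)^(1/4) = (12×1.768×10^7)^(1/4) = 121 mm

a ≈ 121 mm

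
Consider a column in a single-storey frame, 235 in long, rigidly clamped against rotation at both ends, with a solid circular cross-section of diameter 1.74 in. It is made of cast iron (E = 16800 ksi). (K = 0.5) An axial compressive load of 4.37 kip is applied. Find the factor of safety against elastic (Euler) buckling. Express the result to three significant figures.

n ≈ 1.24

I = πd⁴/64 = π×1.74⁴/64 = 0.4500 in⁴
Effective length L_e = K·L = 0.5 × 235 = 117.5 in
P_cr = π²EI / L_e² = π² × 16800×10³ × 0.4500 / 117.5² = 5.404×10^3 lb
Factor of safety n = P_cr / P = 5.4038 / 4.37 = 1.24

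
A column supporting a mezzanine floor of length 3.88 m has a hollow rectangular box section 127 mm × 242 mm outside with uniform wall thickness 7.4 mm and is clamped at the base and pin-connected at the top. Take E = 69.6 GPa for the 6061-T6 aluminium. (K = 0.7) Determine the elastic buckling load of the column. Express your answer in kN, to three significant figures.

P_cr ≈ 1360 kN

Inner dimensions: h_i = 242 − 2×7.4 = 227.2 mm, b_i = 127 − 2×7.4 = 112.2 mm
Weak-axis I_min = (h_o·b_o³ − h_i·b_i³)/12 with b_o = 127, b_i = 112.2 mm (shorter outer/inner sides).
I_min = (242×127³ − 227.2×112.2³)/12 = 1.457×10^7 mm⁴
I = 1.457×10^7 mm⁴ = 1.457×10^-5 m⁴
Effective length L_e = K·L = 0.7 × 3.88 = 2.716 m
P_cr = π²EI / L_e² = π² × 69.6×10⁹ × 1.457×10^-5 / 2.716² = 1.356×10^6 N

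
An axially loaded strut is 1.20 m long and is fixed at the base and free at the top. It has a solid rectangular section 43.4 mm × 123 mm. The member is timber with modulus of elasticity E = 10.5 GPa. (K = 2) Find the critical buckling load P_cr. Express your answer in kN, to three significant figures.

P_cr ≈ 15.1 kN

Buckling occurs about the weak axis: I_min = h·b³/12 with b = 43.4 mm (the shorter side).
I_min = 123×43.4³/12 = 8.379×10^5 mm⁴
I = 8.379×10^5 mm⁴ = 8.379×10^-7 m⁴
Effective length L_e = K·L = 2 × 1.20 = 2.400 m
P_cr = π²EI / L_e² = π² × 10.5×10⁹ × 8.379×10^-7 / 2.400² = 1.508×10^4 N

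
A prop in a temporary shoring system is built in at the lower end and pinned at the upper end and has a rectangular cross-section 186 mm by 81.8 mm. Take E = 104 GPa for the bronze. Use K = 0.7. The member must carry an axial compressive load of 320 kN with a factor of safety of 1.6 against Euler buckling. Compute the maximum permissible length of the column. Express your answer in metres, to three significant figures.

Buckling occurs about the weak axis: I_min = h·b³/12 with b = 81.8 mm (the shorter side).
I_min = 186×81.8³/12 = 8.484×10^6 mm⁴
I = 8.484×10^-6 m⁴
Required critical load P_cr = n·P = 1.6 × 320 = 512.0 kN = 5.120×10^5 N
From P_cr = π²EI/(K·L)²:  L = (1/K)·√(π²EI/P_cr) = (1/0.7)·√(π²×1.04×10^11×8.484×10^-6/5.120×10^5)
L = 5.89 m

L_max ≈ 5.89 m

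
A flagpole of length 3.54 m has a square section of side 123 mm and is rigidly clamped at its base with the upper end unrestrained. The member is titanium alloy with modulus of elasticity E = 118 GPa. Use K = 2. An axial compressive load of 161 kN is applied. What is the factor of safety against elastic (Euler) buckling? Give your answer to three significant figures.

I = a⁴/12 = 123⁴/12 = 1.907×10^7 mm⁴
I = 1.907×10^7 mm⁴ = 1.907×10^-5 m⁴
Effective length L_e = K·L = 2 × 3.54 = 7.080 m
P_cr = π²EI / L_e² = π² × 118×10⁹ × 1.907×10^-5 / 7.080² = 4.432×10^5 N
Factor of safety n = P_cr / P = 443.15 / 161 = 2.75

n ≈ 2.75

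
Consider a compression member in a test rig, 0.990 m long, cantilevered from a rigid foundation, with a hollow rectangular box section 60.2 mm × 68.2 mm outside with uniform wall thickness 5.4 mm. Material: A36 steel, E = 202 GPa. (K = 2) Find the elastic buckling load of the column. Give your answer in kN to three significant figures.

P_cr ≈ 337 kN

Inner dimensions: h_i = 68.2 − 2×5.4 = 57.40 mm, b_i = 60.2 − 2×5.4 = 49.40 mm
Weak-axis I_min = (h_o·b_o³ − h_i·b_i³)/12 with b_o = 60.2, b_i = 49.40 mm (shorter outer/inner sides).
I_min = (68.2×60.2³ − 57.40×49.40³)/12 = 6.633×10^5 mm⁴
I = 6.633×10^5 mm⁴ = 6.633×10^-7 m⁴
Effective length L_e = K·L = 2 × 0.990 = 1.980 m
P_cr = π²EI / L_e² = π² × 202×10⁹ × 6.633×10^-7 / 1.980² = 3.373×10^5 N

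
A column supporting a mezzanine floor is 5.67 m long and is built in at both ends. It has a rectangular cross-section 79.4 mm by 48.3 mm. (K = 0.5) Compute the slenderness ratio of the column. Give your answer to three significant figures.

λ ≈ 203

For a rectangle r_min = b/√12 = 48.3/√12 = 13.94 mm
L_e = K·L = 0.5 × 5.67 m = 2.835 m = 2835.0 mm
λ = L_e / r_min = 2835.0 / 13.94 = 203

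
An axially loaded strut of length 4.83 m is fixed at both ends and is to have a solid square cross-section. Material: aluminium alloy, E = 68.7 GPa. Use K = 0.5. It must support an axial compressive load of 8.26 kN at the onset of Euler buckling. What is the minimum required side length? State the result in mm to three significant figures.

a ≈ 30.4 mm

L_e = K·L = 0.5 × 4.83 = 2.415 m
Required I = P_cr·L_e²/(π²E) = 8.260×10^3 × 2.415² / (π² × 6.87×10^10) = 7.105×10^-8 m⁴
I_req = 7.105×10^4 mm⁴
Solid square: I = a⁴/12  ⇒  a = (12I)^(1/4) = (12×7.105×10^4)^(1/4) = 30.4 mm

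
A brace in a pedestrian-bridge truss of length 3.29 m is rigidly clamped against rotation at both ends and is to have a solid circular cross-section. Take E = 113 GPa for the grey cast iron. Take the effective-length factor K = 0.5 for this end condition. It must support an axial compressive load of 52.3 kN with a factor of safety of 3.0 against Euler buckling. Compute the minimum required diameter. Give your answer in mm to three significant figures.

d ≈ 52.8 mm

Required P_cr = n·P = 3.0 × 52.3 = 156.9 kN
L_e = K·L = 0.5 × 3.29 = 1.645 m
Required I = P_cr·L_e²/(π²E) = 1.569×10^5 × 1.645² / (π² × 1.13×10^11) = 3.807×10^-7 m⁴
I_req = 3.807×10^5 mm⁴
Solid circle: I = πd⁴/64  ⇒  d = (64I/π)^(1/4) = (64×3.807×10^5/π)^(1/4) = 52.8 mm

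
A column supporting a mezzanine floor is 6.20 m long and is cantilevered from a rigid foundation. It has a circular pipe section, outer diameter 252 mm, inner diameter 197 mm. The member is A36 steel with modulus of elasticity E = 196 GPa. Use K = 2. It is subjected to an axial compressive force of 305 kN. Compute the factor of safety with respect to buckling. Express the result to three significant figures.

n ≈ 5.12

d_o = 252 mm, d_i = 197 mm
I = π(d_o⁴ − d_i⁴)/64 = π(252⁴ − 197.0⁴)/64 = 1.240×10^8 mm⁴
I = 1.240×10^8 mm⁴ = 1.240×10^-4 m⁴
Effective length L_e = K·L = 2 × 6.20 = 12.40 m
P_cr = π²EI / L_e² = π² × 196×10⁹ × 1.240×10^-4 / 12.40² = 1.560×10^6 N
Factor of safety n = P_cr / P = 1560.4 / 305 = 5.12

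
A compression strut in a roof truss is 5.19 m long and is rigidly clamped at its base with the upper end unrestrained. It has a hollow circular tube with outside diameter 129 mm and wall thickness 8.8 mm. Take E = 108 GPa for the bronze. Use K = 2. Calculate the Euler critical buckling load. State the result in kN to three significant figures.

P_cr ≈ 59.7 kN

Inner diameter d_i = 129 − 2×8.8 = 111.4 mm
I = π(d_o⁴ − d_i⁴)/64 = π(129⁴ − 111.4⁴)/64 = 6.034×10^6 mm⁴
I = 6.034×10^6 mm⁴ = 6.034×10^-6 m⁴
Effective length L_e = K·L = 2 × 5.19 = 10.38 m
P_cr = π²EI / L_e² = π² × 108×10⁹ × 6.034×10^-6 / 10.38² = 5.969×10^4 N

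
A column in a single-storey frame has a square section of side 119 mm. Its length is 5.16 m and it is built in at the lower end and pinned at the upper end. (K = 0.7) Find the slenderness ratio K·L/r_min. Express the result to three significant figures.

λ ≈ 105

For a square r = a/√12 = 119/√12 = 34.35 mm
L_e = K·L = 0.7 × 5.16 m = 3.612 m = 3612.0 mm
λ = L_e / r_min = 3612.0 / 34.35 = 105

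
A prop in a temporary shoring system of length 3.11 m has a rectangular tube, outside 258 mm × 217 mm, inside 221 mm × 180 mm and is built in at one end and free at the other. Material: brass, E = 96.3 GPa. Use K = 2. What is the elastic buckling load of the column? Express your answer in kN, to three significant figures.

P_cr ≈ 2760 kN

Weak-axis I_min = (h_o·b_o³ − h_i·b_i³)/12 with b_o = 217, b_i = 180.0 mm (shorter outer/inner sides).
I_min = (258×217³ − 221.0×180.0³)/12 = 1.123×10^8 mm⁴
I = 1.123×10^8 mm⁴ = 1.123×10^-4 m⁴
Effective length L_e = K·L = 2 × 3.11 = 6.220 m
P_cr = π²EI / L_e² = π² × 96.3×10⁹ × 1.123×10^-4 / 6.220² = 2.759×10^6 N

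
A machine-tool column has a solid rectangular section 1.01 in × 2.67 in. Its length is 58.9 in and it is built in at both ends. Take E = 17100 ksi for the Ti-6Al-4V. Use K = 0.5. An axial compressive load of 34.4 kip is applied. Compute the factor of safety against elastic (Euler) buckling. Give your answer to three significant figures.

n ≈ 1.30

Buckling occurs about the weak axis: I_min = h·b³/12 with b = 1.01 in (the shorter side).
I_min = 2.67×1.01³/12 = 0.2292 in⁴
Effective length L_e = K·L = 0.5 × 58.9 = 29.45 in
P_cr = π²EI / L_e² = π² × 17100×10³ × 0.2292 / 29.45² = 4.461×10^4 lb
Factor of safety n = P_cr / P = 44.609 / 34.4 = 1.30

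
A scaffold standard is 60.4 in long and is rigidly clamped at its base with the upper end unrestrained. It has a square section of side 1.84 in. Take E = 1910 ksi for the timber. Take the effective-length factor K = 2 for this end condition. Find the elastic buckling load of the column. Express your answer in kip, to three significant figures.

I = a⁴/12 = 1.84⁴/12 = 0.9552 in⁴
Effective length L_e = K·L = 2 × 60.4 = 120.8 in
P_cr = π²EI / L_e² = π² × 1910×10³ × 0.9552 / 120.8² = 1.234×10^3 lb

P_cr ≈ 1.23 kip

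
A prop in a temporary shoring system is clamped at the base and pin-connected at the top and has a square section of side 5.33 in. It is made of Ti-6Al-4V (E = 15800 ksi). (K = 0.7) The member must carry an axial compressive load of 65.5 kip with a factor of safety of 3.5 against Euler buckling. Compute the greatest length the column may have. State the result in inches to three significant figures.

I = a⁴/12 = 5.33⁴/12 = 67.26 in⁴
Required critical load P_cr = n·P = 3.5 × 65.5 = 229.2 kip = 2.292×10^5 lb
From P_cr = π²EI/(K·L)²:  L = (1/K)·√(π²EI/P_cr) = (1/0.7)·√(π²×1.58×10^7×67.26/2.292×10^5)
L = 306 in

L_max ≈ 306 in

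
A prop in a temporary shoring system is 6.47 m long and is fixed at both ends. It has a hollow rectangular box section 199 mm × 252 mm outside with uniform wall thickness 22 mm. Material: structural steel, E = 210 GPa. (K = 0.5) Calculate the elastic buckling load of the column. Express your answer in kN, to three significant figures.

Inner dimensions: h_i = 252 − 2×22 = 208.0 mm, b_i = 199 − 2×22 = 155.0 mm
Weak-axis I_min = (h_o·b_o³ − h_i·b_i³)/12 with b_o = 199, b_i = 155.0 mm (shorter outer/inner sides).
I_min = (252×199³ − 208.0×155.0³)/12 = 1.009×10^8 mm⁴
I = 1.009×10^8 mm⁴ = 1.009×10^-4 m⁴
Effective length L_e = K·L = 0.5 × 6.47 = 3.235 m
P_cr = π²EI / L_e² = π² × 210×10⁹ × 1.009×10^-4 / 3.235² = 1.999×10^7 N

P_cr ≈ 20000 kN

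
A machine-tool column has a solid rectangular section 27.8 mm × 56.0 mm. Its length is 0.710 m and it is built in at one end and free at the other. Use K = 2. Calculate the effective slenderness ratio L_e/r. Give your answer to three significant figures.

Buckling occurs about the weak axis: I_min = h·b³/12 with b = 27.8 mm (the shorter side).
I_min = 56.0×27.8³/12 = 1.003×10^5 mm⁴
A = 1.557×10^3 mm²;  r_min = √(I/A) = √(1.003×10^5/1.557×10^3) = 8.025 mm
L_e = K·L = 2 × 0.710 m = 1.420 m = 1420.0 mm
λ = L_e / r_min = 1420.0 / 8.025 = 177

λ ≈ 177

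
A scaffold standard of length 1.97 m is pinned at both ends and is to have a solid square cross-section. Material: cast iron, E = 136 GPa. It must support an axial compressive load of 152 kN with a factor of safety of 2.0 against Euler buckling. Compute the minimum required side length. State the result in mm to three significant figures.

Required P_cr = n·P = 2.0 × 152 = 304.0 kN
L_e = K·L = 1 × 1.97 = 1.970 m
Required I = P_cr·L_e²/(π²E) = 3.040×10^5 × 1.970² / (π² × 1.36×10^11) = 8.790×10^-7 m⁴
I_req = 8.790×10^5 mm⁴
Solid square: I = a⁴/12  ⇒  a = (12I)^(1/4) = (12×8.790×10^5)^(1/4) = 57.0 mm

a ≈ 57.0 mm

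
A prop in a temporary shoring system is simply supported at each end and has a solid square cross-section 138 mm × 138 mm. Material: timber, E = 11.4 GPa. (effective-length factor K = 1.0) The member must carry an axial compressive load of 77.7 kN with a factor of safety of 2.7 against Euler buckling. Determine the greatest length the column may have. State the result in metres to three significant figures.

I = a⁴/12 = 138⁴/12 = 3.022×10^7 mm⁴
I = 3.022×10^-5 m⁴
Required critical load P_cr = n·P = 2.7 × 77.7 = 209.8 kN = 2.098×10^5 N
From P_cr = π²EI/(K·L)²:  L = (1/K)·√(π²EI/P_cr) = (1/1)·√(π²×1.14×10^10×3.022×10^-5/2.098×10^5)
L = 4.03 m

L_max ≈ 4.03 m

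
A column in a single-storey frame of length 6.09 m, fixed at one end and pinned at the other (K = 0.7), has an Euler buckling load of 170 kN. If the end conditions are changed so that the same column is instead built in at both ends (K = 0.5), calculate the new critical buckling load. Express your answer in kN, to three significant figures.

P_cr ≈ 333 kN

P_cr ∝ 1/K², so P_cr,new = P_cr,old × (K_old/K_new)² = 170 × (0.7/0.5)²
= 170 × 1.960 = 333 kN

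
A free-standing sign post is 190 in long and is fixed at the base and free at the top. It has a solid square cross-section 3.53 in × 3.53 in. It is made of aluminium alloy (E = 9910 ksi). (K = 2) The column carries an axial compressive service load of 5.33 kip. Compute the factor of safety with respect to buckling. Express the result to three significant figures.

I = a⁴/12 = 3.53⁴/12 = 12.94 in⁴
Effective length L_e = K·L = 2 × 190 = 380.0 in
P_cr = π²EI / L_e² = π² × 9910×10³ × 12.94 / 380.0² = 8.764×10^3 lb
Factor of safety n = P_cr / P = 8.7644 / 5.33 = 1.64

n ≈ 1.64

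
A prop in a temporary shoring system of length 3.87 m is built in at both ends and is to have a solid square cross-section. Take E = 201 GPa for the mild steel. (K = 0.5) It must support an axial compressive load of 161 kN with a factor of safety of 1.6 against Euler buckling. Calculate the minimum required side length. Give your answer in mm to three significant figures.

Required P_cr = n·P = 1.6 × 161 = 257.6 kN
L_e = K·L = 0.5 × 3.87 = 1.935 m
Required I = P_cr·L_e²/(π²E) = 2.576×10^5 × 1.935² / (π² × 2.01×10^11) = 4.862×10^-7 m⁴
I_req = 4.862×10^5 mm⁴
Solid square: I = a⁴/12  ⇒  a = (12I)^(1/4) = (12×4.862×10^5)^(1/4) = 49.1 mm

a ≈ 49.1 mm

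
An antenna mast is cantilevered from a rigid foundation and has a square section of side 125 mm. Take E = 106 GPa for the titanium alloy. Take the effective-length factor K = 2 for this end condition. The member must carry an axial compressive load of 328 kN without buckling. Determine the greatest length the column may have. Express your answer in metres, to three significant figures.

L_max ≈ 4.03 m

I = a⁴/12 = 125⁴/12 = 2.035×10^7 mm⁴
I = 2.035×10^-5 m⁴
At the buckling limit P_cr = P = 3.280×10^5 N
From P_cr = π²EI/(K·L)²:  L = (1/K)·√(π²EI/P_cr) = (1/2)·√(π²×1.06×10^11×2.035×10^-5/3.280×10^5)
L = 4.03 m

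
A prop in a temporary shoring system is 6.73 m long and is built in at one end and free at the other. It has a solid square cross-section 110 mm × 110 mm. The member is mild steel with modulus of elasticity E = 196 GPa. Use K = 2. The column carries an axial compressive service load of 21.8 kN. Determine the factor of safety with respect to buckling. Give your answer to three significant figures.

n ≈ 5.98

I = a⁴/12 = 110⁴/12 = 1.220×10^7 mm⁴
I = 1.220×10^7 mm⁴ = 1.220×10^-5 m⁴
Effective length L_e = K·L = 2 × 6.73 = 13.46 m
P_cr = π²EI / L_e² = π² × 196×10⁹ × 1.220×10^-5 / 13.46² = 1.303×10^5 N
Factor of safety n = P_cr / P = 130.27 / 21.8 = 5.98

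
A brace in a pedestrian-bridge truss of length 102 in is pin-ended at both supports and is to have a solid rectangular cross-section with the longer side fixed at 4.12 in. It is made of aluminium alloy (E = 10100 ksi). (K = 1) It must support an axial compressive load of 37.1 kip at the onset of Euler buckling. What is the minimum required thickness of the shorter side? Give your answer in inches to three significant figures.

L_e = K·L = 1 × 102 = 102.0 in
Required I = P_cr·L_e²/(π²E) = 3.710×10^4 × 102.0² / (π² × 1.01×10^7) = 3.872 in⁴
Rectangle, weak axis: I_min = h·b³/12 with h = 4.12 in fixed  ⇒  b = (12I/h)^(1/3) = 2.24 in

b ≈ 2.24 in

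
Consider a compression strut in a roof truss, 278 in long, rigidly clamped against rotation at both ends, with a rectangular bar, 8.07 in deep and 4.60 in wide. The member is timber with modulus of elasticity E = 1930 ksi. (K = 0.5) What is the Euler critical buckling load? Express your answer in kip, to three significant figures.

P_cr ≈ 64.5 kip

Buckling occurs about the weak axis: I_min = h·b³/12 with b = 4.60 in (the shorter side).
I_min = 8.07×4.60³/12 = 65.46 in⁴
Effective length L_e = K·L = 0.5 × 278 = 139.0 in
P_cr = π²EI / L_e² = π² × 1930×10³ × 65.46 / 139.0² = 6.453×10^4 lb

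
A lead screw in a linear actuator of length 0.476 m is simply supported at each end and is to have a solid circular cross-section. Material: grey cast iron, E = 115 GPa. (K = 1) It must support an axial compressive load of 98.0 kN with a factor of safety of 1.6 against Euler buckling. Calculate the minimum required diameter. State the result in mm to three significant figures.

d ≈ 28.3 mm

Required P_cr = n·P = 1.6 × 98.0 = 156.8 kN
L_e = K·L = 1 × 0.476 = 0.4760 m
Required I = P_cr·L_e²/(π²E) = 1.568×10^5 × 0.4760² / (π² × 1.15×10^11) = 3.130×10^-8 m⁴
I_req = 3.130×10^4 mm⁴
Solid circle: I = πd⁴/64  ⇒  d = (64I/π)^(1/4) = (64×3.130×10^4/π)^(1/4) = 28.3 mm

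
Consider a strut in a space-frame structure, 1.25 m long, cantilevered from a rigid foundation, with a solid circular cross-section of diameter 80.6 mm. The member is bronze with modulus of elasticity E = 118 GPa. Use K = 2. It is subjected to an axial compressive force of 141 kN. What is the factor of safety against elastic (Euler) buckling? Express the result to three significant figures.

n ≈ 2.74

I = πd⁴/64 = π×80.6⁴/64 = 2.072×10^6 mm⁴
I = 2.072×10^6 mm⁴ = 2.072×10^-6 m⁴
Effective length L_e = K·L = 2 × 1.25 = 2.500 m
P_cr = π²EI / L_e² = π² × 118×10⁹ × 2.072×10^-6 / 2.500² = 3.860×10^5 N
Factor of safety n = P_cr / P = 386.02 / 141 = 2.74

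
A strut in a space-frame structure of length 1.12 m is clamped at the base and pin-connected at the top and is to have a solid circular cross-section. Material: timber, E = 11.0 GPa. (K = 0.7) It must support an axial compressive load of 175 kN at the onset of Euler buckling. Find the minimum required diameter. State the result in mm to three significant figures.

d ≈ 67.0 mm

L_e = K·L = 0.7 × 1.12 = 0.7840 m
Required I = P_cr·L_e²/(π²E) = 1.750×10^5 × 0.7840² / (π² × 1.10×10^10) = 9.908×10^-7 m⁴
I_req = 9.908×10^5 mm⁴
Solid circle: I = πd⁴/64  ⇒  d = (64I/π)^(1/4) = (64×9.908×10^5/π)^(1/4) = 67.0 mm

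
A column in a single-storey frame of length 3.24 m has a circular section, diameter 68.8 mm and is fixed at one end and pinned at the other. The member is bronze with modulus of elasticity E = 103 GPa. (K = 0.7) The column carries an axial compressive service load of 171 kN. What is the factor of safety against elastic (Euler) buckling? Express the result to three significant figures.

I = πd⁴/64 = π×68.8⁴/64 = 1.100×10^6 mm⁴
I = 1.100×10^6 mm⁴ = 1.100×10^-6 m⁴
Effective length L_e = K·L = 0.7 × 3.24 = 2.268 m
P_cr = π²EI / L_e² = π² × 103×10⁹ × 1.100×10^-6 / 2.268² = 2.174×10^5 N
Factor of safety n = P_cr / P = 217.36 / 171 = 1.27

n ≈ 1.27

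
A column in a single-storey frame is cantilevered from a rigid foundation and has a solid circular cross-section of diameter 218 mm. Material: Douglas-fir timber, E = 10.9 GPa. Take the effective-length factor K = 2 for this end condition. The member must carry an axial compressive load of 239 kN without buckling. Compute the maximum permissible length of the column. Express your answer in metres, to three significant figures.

I = πd⁴/64 = π×218⁴/64 = 1.109×10^8 mm⁴
I = 1.109×10^-4 m⁴
At the buckling limit P_cr = P = 2.390×10^5 N
From P_cr = π²EI/(K·L)²:  L = (1/K)·√(π²EI/P_cr) = (1/2)·√(π²×1.09×10^10×1.109×10^-4/2.390×10^5)
L = 3.53 m

L_max ≈ 3.53 m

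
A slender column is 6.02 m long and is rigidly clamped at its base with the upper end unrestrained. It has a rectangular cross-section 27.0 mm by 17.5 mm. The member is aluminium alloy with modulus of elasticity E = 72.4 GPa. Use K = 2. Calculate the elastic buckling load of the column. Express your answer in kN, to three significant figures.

P_cr ≈ 0.0594 kN

Buckling occurs about the weak axis: I_min = h·b³/12 with b = 17.5 mm (the shorter side).
I_min = 27.0×17.5³/12 = 1.206×10^4 mm⁴
I = 1.206×10^4 mm⁴ = 1.206×10^-8 m⁴
Effective length L_e = K·L = 2 × 6.02 = 12.04 m
P_cr = π²EI / L_e² = π² × 72.4×10⁹ × 1.206×10^-8 / 12.04² = 59.44 N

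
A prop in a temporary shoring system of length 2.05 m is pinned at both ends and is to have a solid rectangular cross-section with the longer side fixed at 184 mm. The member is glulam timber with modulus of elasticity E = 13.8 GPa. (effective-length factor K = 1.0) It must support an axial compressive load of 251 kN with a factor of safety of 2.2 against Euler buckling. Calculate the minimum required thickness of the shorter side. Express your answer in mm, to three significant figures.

b ≈ 104 mm

Required P_cr = n·P = 2.2 × 251 = 552.2 kN
L_e = K·L = 1 × 2.05 = 2.050 m
Required I = P_cr·L_e²/(π²E) = 5.522×10^5 × 2.050² / (π² × 1.38×10^10) = 1.704×10^-5 m⁴
I_req = 1.704×10^7 mm⁴
Rectangle, weak axis: I_min = h·b³/12 with h = 184 mm fixed  ⇒  b = (12I/h)^(1/3) = 104 mm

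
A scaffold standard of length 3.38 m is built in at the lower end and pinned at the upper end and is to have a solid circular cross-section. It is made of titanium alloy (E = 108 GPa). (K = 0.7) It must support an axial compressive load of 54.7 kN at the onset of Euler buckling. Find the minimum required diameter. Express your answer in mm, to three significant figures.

d ≈ 49.2 mm

L_e = K·L = 0.7 × 3.38 = 2.366 m
Required I = P_cr·L_e²/(π²E) = 5.470×10^4 × 2.366² / (π² × 1.08×10^11) = 2.873×10^-7 m⁴
I_req = 2.873×10^5 mm⁴
Solid circle: I = πd⁴/64  ⇒  d = (64I/π)^(1/4) = (64×2.873×10^5/π)^(1/4) = 49.2 mm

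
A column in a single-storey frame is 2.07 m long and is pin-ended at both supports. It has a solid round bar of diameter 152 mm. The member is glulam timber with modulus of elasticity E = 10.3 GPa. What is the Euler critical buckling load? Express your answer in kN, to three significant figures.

P_cr ≈ 622 kN

I = πd⁴/64 = π×152⁴/64 = 2.620×10^7 mm⁴
I = 2.620×10^7 mm⁴ = 2.620×10^-5 m⁴
Effective length L_e = K·L = 1 × 2.07 = 2.070 m
P_cr = π²EI / L_e² = π² × 10.3×10⁹ × 2.620×10^-5 / 2.070² = 6.216×10^5 N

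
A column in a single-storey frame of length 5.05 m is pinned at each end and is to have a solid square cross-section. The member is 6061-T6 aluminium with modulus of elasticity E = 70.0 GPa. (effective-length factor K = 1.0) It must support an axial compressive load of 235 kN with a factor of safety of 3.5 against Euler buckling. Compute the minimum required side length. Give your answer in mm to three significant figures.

Required P_cr = n·P = 3.5 × 235 = 822.5 kN
L_e = K·L = 1 × 5.05 = 5.050 m
Required I = P_cr·L_e²/(π²E) = 8.225×10^5 × 5.050² / (π² × 7.00×10^10) = 3.036×10^-5 m⁴
I_req = 3.036×10^7 mm⁴
Solid square: I = a⁴/12  ⇒  a = (12I)^(1/4) = (12×3.036×10^7)^(1/4) = 138 mm

a ≈ 138 mm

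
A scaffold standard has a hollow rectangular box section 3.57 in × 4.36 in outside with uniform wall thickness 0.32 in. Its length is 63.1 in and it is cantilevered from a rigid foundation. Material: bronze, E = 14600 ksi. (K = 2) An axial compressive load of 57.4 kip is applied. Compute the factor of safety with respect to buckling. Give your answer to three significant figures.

n ≈ 1.38

Inner dimensions: h_i = 4.36 − 2×0.32 = 3.720 in, b_i = 3.57 − 2×0.32 = 2.930 in
Weak-axis I_min = (h_o·b_o³ − h_i·b_i³)/12 with b_o = 3.57, b_i = 2.930 in (shorter outer/inner sides).
I_min = (4.36×3.57³ − 3.720×2.930³)/12 = 8.734 in⁴
Effective length L_e = K·L = 2 × 63.1 = 126.2 in
P_cr = π²EI / L_e² = π² × 14600×10³ × 8.734 / 126.2² = 7.902×10^4 lb
Factor of safety n = P_cr / P = 79.020 / 57.4 = 1.38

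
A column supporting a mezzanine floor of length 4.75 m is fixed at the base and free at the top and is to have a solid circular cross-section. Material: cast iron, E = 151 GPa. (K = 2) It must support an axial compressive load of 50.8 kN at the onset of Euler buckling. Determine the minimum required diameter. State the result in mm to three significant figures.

L_e = K·L = 2 × 4.75 = 9.500 m
Required I = P_cr·L_e²/(π²E) = 5.080×10^4 × 9.500² / (π² × 1.51×10^11) = 3.076×10^-6 m⁴
I_req = 3.076×10^6 mm⁴
Solid circle: I = πd⁴/64  ⇒  d = (64I/π)^(1/4) = (64×3.076×10^6/π)^(1/4) = 89.0 mm

d ≈ 89.0 mm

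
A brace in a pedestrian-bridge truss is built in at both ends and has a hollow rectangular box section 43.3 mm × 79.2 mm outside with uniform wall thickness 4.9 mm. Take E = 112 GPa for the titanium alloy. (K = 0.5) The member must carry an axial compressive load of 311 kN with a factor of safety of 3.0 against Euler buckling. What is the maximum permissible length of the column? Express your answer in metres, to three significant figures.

Inner dimensions: h_i = 79.2 − 2×4.9 = 69.40 mm, b_i = 43.3 − 2×4.9 = 33.50 mm
Weak-axis I_min = (h_o·b_o³ − h_i·b_i³)/12 with b_o = 43.3, b_i = 33.50 mm (shorter outer/inner sides).
I_min = (79.2×43.3³ − 69.40×33.50³)/12 = 3.184×10^5 mm⁴
I = 3.184×10^-7 m⁴
Required critical load P_cr = n·P = 3.0 × 311 = 933.0 kN = 9.330×10^5 N
From P_cr = π²EI/(K·L)²:  L = (1/K)·√(π²EI/P_cr) = (1/0.5)·√(π²×1.12×10^11×3.184×10^-7/9.330×10^5)
L = 1.23 m

L_max ≈ 1.23 m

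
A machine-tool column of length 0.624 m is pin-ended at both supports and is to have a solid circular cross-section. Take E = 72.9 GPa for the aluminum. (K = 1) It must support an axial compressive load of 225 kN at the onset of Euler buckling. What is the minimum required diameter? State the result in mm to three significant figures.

d ≈ 39.7 mm

L_e = K·L = 1 × 0.624 = 0.6240 m
Required I = P_cr·L_e²/(π²E) = 2.250×10^5 × 0.6240² / (π² × 7.29×10^10) = 1.218×10^-7 m⁴
I_req = 1.218×10^5 mm⁴
Solid circle: I = πd⁴/64  ⇒  d = (64I/π)^(1/4) = (64×1.218×10^5/π)^(1/4) = 39.7 mm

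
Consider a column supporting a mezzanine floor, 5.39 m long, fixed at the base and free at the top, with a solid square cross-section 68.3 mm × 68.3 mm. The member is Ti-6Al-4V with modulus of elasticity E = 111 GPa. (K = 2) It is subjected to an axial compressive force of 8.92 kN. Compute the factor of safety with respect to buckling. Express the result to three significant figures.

n ≈ 1.92

I = a⁴/12 = 68.3⁴/12 = 1.813×10^6 mm⁴
I = 1.813×10^6 mm⁴ = 1.813×10^-6 m⁴
Effective length L_e = K·L = 2 × 5.39 = 10.78 m
P_cr = π²EI / L_e² = π² × 111×10⁹ × 1.813×10^-6 / 10.78² = 1.710×10^4 N
Factor of safety n = P_cr / P = 17.096 / 8.92 = 1.92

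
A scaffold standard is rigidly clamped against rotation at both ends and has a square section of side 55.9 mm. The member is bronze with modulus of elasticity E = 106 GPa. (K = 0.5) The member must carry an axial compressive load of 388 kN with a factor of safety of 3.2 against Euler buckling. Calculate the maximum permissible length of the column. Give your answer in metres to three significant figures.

L_max ≈ 1.66 m

I = a⁴/12 = 55.9⁴/12 = 8.137×10^5 mm⁴
I = 8.137×10^-7 m⁴
Required critical load P_cr = n·P = 3.2 × 388 = 1242 kN = 1.242×10^6 N
From P_cr = π²EI/(K·L)²:  L = (1/K)·√(π²EI/P_cr) = (1/0.5)·√(π²×1.06×10^11×8.137×10^-7/1.242×10^6)
L = 1.66 m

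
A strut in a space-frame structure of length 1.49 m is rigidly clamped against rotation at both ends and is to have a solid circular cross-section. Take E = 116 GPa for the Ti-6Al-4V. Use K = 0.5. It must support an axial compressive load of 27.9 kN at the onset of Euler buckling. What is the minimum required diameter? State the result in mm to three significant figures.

d ≈ 22.9 mm

L_e = K·L = 0.5 × 1.49 = 0.7450 m
Required I = P_cr·L_e²/(π²E) = 2.790×10^4 × 0.7450² / (π² × 1.16×10^11) = 1.353×10^-8 m⁴
I_req = 1.353×10^4 mm⁴
Solid circle: I = πd⁴/64  ⇒  d = (64I/π)^(1/4) = (64×1.353×10^4/π)^(1/4) = 22.9 mm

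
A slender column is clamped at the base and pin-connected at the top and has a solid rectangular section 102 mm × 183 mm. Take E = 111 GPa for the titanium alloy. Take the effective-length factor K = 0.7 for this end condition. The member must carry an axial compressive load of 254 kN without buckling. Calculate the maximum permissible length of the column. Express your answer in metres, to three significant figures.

L_max ≈ 11.9 m

Buckling occurs about the weak axis: I_min = h·b³/12 with b = 102 mm (the shorter side).
I_min = 183×102³/12 = 1.618×10^7 mm⁴
I = 1.618×10^-5 m⁴
At the buckling limit P_cr = P = 2.540×10^5 N
From P_cr = π²EI/(K·L)²:  L = (1/K)·√(π²EI/P_cr) = (1/0.7)·√(π²×1.11×10^11×1.618×10^-5/2.540×10^5)
L = 11.9 m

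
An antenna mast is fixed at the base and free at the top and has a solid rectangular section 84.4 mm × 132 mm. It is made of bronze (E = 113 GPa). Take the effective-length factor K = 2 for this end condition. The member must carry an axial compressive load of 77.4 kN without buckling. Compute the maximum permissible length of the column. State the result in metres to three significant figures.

L_max ≈ 4.88 m

Buckling occurs about the weak axis: I_min = h·b³/12 with b = 84.4 mm (the shorter side).
I_min = 132×84.4³/12 = 6.613×10^6 mm⁴
I = 6.613×10^-6 m⁴
At the buckling limit P_cr = P = 7.740×10^4 N
From P_cr = π²EI/(K·L)²:  L = (1/K)·√(π²EI/P_cr) = (1/2)·√(π²×1.13×10^11×6.613×10^-6/7.740×10^4)
L = 4.88 m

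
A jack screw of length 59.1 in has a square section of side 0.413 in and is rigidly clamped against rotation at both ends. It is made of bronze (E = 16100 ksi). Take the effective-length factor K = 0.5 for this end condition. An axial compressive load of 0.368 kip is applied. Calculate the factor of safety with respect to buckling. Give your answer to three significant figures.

n ≈ 1.20

I = a⁴/12 = 0.413⁴/12 = 2.424×10^-3 in⁴
Effective length L_e = K·L = 0.5 × 59.1 = 29.55 in
P_cr = π²EI / L_e² = π² × 16100×10³ × 2.424×10^-3 / 29.55² = 441.2 lb
Factor of safety n = P_cr / P = 0.44119 / 0.368 = 1.20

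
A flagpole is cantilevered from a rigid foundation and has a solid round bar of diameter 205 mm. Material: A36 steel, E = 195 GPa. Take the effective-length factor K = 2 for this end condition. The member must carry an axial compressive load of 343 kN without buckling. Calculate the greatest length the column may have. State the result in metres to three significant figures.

L_max ≈ 11.0 m

I = πd⁴/64 = π×205⁴/64 = 8.669×10^7 mm⁴
I = 8.669×10^-5 m⁴
At the buckling limit P_cr = P = 3.430×10^5 N
From P_cr = π²EI/(K·L)²:  L = (1/K)·√(π²EI/P_cr) = (1/2)·√(π²×1.95×10^11×8.669×10^-5/3.430×10^5)
L = 11.0 m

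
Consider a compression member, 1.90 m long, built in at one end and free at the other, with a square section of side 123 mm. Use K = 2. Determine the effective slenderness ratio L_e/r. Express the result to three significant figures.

λ ≈ 107

I = a⁴/12 = 123⁴/12 = 1.907×10^7 mm⁴
A = 1.513×10^4 mm²;  r_min = √(I/A) = √(1.907×10^7/1.513×10^4) = 35.51 mm
L_e = K·L = 2 × 1.90 m = 3.800 m = 3800.0 mm
λ = L_e / r_min = 3800.0 / 35.51 = 107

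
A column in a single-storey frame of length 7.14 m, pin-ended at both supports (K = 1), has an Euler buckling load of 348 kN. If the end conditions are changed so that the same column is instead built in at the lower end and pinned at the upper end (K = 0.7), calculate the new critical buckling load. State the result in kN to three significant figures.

P_cr ∝ 1/K², so P_cr,new = P_cr,old × (K_old/K_new)² = 348 × (1/0.7)²
= 348 × 2.041 = 710 kN

P_cr ≈ 710 kN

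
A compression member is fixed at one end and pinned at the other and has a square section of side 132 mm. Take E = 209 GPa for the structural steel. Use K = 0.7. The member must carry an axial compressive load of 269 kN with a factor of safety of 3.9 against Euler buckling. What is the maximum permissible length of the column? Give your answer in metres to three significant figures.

L_max ≈ 10.1 m

I = a⁴/12 = 132⁴/12 = 2.530×10^7 mm⁴
I = 2.530×10^-5 m⁴
Required critical load P_cr = n·P = 3.9 × 269 = 1049 kN = 1.049×10^6 N
From P_cr = π²EI/(K·L)²:  L = (1/K)·√(π²EI/P_cr) = (1/0.7)·√(π²×2.09×10^11×2.530×10^-5/1.049×10^6)
L = 10.1 m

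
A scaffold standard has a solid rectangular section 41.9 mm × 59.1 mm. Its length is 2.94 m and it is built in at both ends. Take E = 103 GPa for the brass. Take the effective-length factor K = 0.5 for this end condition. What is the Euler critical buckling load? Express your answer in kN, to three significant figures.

Buckling occurs about the weak axis: I_min = h·b³/12 with b = 41.9 mm (the shorter side).
I_min = 59.1×41.9³/12 = 3.623×10^5 mm⁴
I = 3.623×10^5 mm⁴ = 3.623×10^-7 m⁴
Effective length L_e = K·L = 0.5 × 2.94 = 1.470 m
P_cr = π²EI / L_e² = π² × 103×10⁹ × 3.623×10^-7 / 1.470² = 1.704×10^5 N

P_cr ≈ 170 kN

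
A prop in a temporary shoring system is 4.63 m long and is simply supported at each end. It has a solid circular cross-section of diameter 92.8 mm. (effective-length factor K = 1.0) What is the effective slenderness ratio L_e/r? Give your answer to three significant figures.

λ ≈ 200

I = πd⁴/64 = π×92.8⁴/64 = 3.641×10^6 mm⁴
A = 6.764×10^3 mm²;  r_min = √(I/A) = √(3.641×10^6/6.764×10^3) = 23.20 mm
L_e = K·L = 1 × 4.63 m = 4.630 m = 4630.0 mm
λ = L_e / r_min = 4630.0 / 23.20 = 200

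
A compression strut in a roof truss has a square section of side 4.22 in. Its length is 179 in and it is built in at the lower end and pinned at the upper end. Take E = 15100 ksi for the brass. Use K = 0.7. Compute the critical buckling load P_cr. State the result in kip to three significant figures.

P_cr ≈ 251 kip

I = a⁴/12 = 4.22⁴/12 = 26.43 in⁴
Effective length L_e = K·L = 0.7 × 179 = 125.3 in
P_cr = π²EI / L_e² = π² × 15100×10³ × 26.43 / 125.3² = 2.509×10^5 lb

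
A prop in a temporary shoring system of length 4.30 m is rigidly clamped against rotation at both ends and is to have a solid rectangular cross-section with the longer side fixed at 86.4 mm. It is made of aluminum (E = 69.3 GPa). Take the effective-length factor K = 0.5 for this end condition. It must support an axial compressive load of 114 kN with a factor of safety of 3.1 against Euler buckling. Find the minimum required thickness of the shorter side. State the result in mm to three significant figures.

b ≈ 69.2 mm

Required P_cr = n·P = 3.1 × 114 = 353.4 kN
L_e = K·L = 0.5 × 4.30 = 2.150 m
Required I = P_cr·L_e²/(π²E) = 3.534×10^5 × 2.150² / (π² × 6.93×10^10) = 2.388×10^-6 m⁴
I_req = 2.388×10^6 mm⁴
Rectangle, weak axis: I_min = h·b³/12 with h = 86.4 mm fixed  ⇒  b = (12I/h)^(1/3) = 69.2 mm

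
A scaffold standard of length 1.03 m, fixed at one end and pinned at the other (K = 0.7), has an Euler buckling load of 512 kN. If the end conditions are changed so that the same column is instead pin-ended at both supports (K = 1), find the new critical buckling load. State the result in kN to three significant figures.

P_cr ≈ 251 kN

P_cr ∝ 1/K², so P_cr,new = P_cr,old × (K_old/K_new)² = 512 × (0.7/1)²
= 512 × 0.4900 = 251 kN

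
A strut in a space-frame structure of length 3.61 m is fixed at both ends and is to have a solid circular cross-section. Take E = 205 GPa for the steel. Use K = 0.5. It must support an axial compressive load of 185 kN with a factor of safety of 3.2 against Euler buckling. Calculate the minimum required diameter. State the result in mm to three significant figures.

Required P_cr = n·P = 3.2 × 185 = 592.0 kN
L_e = K·L = 0.5 × 3.61 = 1.805 m
Required I = P_cr·L_e²/(π²E) = 5.920×10^5 × 1.805² / (π² × 2.05×10^11) = 9.533×10^-7 m⁴
I_req = 9.533×10^5 mm⁴
Solid circle: I = πd⁴/64  ⇒  d = (64I/π)^(1/4) = (64×9.533×10^5/π)^(1/4) = 66.4 mm

d ≈ 66.4 mm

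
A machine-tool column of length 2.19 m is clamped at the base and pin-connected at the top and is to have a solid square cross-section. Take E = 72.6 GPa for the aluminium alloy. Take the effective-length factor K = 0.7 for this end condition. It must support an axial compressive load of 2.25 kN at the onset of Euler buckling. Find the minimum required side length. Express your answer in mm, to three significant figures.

a ≈ 17.3 mm

L_e = K·L = 0.7 × 2.19 = 1.533 m
Required I = P_cr·L_e²/(π²E) = 2.250×10^3 × 1.533² / (π² × 7.26×10^10) = 7.380×10^-9 m⁴
I_req = 7.380×10^3 mm⁴
Solid square: I = a⁴/12  ⇒  a = (12I)^(1/4) = (12×7.380×10^3)^(1/4) = 17.3 mm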